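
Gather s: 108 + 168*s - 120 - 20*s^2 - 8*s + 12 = -20*s^2 + 160*s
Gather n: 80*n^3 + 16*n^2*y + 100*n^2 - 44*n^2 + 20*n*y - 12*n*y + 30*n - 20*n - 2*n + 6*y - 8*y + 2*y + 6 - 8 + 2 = 80*n^3 + n^2*(16*y + 56) + n*(8*y + 8)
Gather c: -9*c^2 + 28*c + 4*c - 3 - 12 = -9*c^2 + 32*c - 15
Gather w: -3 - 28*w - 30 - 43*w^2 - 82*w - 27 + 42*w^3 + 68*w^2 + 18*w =42*w^3 + 25*w^2 - 92*w - 60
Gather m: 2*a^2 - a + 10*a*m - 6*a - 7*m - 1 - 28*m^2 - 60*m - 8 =2*a^2 - 7*a - 28*m^2 + m*(10*a - 67) - 9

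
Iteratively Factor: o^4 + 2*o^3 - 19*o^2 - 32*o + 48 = (o + 3)*(o^3 - o^2 - 16*o + 16) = (o - 1)*(o + 3)*(o^2 - 16) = (o - 4)*(o - 1)*(o + 3)*(o + 4)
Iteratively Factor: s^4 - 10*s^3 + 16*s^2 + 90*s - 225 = (s + 3)*(s^3 - 13*s^2 + 55*s - 75) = (s - 5)*(s + 3)*(s^2 - 8*s + 15) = (s - 5)*(s - 3)*(s + 3)*(s - 5)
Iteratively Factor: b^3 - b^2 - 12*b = (b - 4)*(b^2 + 3*b) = (b - 4)*(b + 3)*(b)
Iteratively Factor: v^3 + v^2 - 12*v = (v)*(v^2 + v - 12) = v*(v + 4)*(v - 3)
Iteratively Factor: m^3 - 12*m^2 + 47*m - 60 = (m - 3)*(m^2 - 9*m + 20) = (m - 5)*(m - 3)*(m - 4)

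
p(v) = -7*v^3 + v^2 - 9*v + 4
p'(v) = -21*v^2 + 2*v - 9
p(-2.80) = 190.70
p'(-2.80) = -179.24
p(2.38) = -106.12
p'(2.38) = -123.19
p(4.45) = -633.10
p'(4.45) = -415.95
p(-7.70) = 3328.32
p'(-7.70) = -1269.49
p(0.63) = -3.02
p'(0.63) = -16.07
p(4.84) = -809.79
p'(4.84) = -491.26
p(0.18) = 2.37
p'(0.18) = -9.32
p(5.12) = -955.39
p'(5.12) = -549.26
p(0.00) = 4.00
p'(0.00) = -9.00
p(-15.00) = 23989.00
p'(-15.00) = -4764.00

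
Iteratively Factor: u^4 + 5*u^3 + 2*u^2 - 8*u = (u - 1)*(u^3 + 6*u^2 + 8*u) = (u - 1)*(u + 4)*(u^2 + 2*u) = u*(u - 1)*(u + 4)*(u + 2)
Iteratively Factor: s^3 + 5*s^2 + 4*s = (s + 1)*(s^2 + 4*s) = s*(s + 1)*(s + 4)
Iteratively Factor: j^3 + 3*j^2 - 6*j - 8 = (j + 1)*(j^2 + 2*j - 8) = (j - 2)*(j + 1)*(j + 4)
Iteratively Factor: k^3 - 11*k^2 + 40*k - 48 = (k - 4)*(k^2 - 7*k + 12) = (k - 4)^2*(k - 3)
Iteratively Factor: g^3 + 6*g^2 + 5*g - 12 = (g + 4)*(g^2 + 2*g - 3) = (g + 3)*(g + 4)*(g - 1)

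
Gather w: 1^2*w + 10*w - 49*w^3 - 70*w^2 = -49*w^3 - 70*w^2 + 11*w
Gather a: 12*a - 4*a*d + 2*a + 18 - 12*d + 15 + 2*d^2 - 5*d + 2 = a*(14 - 4*d) + 2*d^2 - 17*d + 35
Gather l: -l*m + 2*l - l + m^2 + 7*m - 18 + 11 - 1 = l*(1 - m) + m^2 + 7*m - 8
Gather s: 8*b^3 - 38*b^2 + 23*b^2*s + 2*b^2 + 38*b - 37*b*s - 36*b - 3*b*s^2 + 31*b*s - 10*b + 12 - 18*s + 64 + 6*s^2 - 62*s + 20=8*b^3 - 36*b^2 - 8*b + s^2*(6 - 3*b) + s*(23*b^2 - 6*b - 80) + 96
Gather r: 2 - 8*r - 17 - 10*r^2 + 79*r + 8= -10*r^2 + 71*r - 7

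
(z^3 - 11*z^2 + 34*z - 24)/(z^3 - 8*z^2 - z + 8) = (z^2 - 10*z + 24)/(z^2 - 7*z - 8)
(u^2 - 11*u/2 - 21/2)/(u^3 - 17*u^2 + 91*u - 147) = (u + 3/2)/(u^2 - 10*u + 21)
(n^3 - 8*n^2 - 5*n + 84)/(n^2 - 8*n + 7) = (n^2 - n - 12)/(n - 1)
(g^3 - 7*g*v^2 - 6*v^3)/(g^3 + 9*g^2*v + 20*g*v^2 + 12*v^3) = (g - 3*v)/(g + 6*v)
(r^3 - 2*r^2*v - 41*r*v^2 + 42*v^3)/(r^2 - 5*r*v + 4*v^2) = (r^2 - r*v - 42*v^2)/(r - 4*v)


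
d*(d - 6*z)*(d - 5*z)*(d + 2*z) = d^4 - 9*d^3*z + 8*d^2*z^2 + 60*d*z^3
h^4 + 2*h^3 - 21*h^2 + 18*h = h*(h - 3)*(h - 1)*(h + 6)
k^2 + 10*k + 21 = (k + 3)*(k + 7)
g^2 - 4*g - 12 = (g - 6)*(g + 2)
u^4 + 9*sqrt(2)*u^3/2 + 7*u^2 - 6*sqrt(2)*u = u*(u - sqrt(2)/2)*(u + 2*sqrt(2))*(u + 3*sqrt(2))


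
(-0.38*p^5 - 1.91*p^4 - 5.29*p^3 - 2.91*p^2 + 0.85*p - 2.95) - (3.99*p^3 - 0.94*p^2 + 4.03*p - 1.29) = -0.38*p^5 - 1.91*p^4 - 9.28*p^3 - 1.97*p^2 - 3.18*p - 1.66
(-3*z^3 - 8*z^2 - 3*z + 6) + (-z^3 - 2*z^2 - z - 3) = -4*z^3 - 10*z^2 - 4*z + 3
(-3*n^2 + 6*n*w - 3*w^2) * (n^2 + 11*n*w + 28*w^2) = -3*n^4 - 27*n^3*w - 21*n^2*w^2 + 135*n*w^3 - 84*w^4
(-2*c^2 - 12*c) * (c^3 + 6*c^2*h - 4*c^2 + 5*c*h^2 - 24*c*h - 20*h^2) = -2*c^5 - 12*c^4*h - 4*c^4 - 10*c^3*h^2 - 24*c^3*h + 48*c^3 - 20*c^2*h^2 + 288*c^2*h + 240*c*h^2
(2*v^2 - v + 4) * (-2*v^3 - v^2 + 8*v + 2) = -4*v^5 + 9*v^3 - 8*v^2 + 30*v + 8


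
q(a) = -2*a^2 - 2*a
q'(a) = -4*a - 2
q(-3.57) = -18.35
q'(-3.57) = 12.28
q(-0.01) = 0.02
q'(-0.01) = -1.96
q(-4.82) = -36.82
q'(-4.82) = 17.28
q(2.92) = -22.89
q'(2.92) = -13.68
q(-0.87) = 0.23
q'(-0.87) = 1.48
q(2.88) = -22.35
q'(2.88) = -13.52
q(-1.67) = -2.24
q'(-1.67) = 4.68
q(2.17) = -13.76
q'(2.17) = -10.68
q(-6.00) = -60.00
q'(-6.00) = 22.00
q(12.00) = -312.00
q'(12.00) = -50.00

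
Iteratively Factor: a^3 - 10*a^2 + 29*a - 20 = (a - 1)*(a^2 - 9*a + 20) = (a - 4)*(a - 1)*(a - 5)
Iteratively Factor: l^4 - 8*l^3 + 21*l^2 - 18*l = (l)*(l^3 - 8*l^2 + 21*l - 18) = l*(l - 3)*(l^2 - 5*l + 6) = l*(l - 3)^2*(l - 2)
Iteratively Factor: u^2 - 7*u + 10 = (u - 5)*(u - 2)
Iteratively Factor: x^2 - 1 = (x + 1)*(x - 1)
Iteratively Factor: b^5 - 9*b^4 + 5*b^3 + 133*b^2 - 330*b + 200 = (b - 1)*(b^4 - 8*b^3 - 3*b^2 + 130*b - 200) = (b - 5)*(b - 1)*(b^3 - 3*b^2 - 18*b + 40) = (b - 5)^2*(b - 1)*(b^2 + 2*b - 8) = (b - 5)^2*(b - 1)*(b + 4)*(b - 2)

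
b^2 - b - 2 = (b - 2)*(b + 1)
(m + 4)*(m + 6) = m^2 + 10*m + 24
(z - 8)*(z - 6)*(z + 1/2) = z^3 - 27*z^2/2 + 41*z + 24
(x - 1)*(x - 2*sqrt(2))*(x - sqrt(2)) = x^3 - 3*sqrt(2)*x^2 - x^2 + 4*x + 3*sqrt(2)*x - 4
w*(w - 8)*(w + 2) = w^3 - 6*w^2 - 16*w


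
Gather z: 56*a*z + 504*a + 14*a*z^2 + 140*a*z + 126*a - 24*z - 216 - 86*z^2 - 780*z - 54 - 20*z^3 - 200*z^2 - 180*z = 630*a - 20*z^3 + z^2*(14*a - 286) + z*(196*a - 984) - 270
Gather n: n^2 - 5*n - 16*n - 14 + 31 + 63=n^2 - 21*n + 80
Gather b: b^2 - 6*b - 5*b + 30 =b^2 - 11*b + 30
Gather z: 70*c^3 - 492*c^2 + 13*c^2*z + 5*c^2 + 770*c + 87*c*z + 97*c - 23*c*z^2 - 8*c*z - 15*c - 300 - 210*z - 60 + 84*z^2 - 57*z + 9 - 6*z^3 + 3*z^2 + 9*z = 70*c^3 - 487*c^2 + 852*c - 6*z^3 + z^2*(87 - 23*c) + z*(13*c^2 + 79*c - 258) - 351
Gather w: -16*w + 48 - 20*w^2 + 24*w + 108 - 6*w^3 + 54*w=-6*w^3 - 20*w^2 + 62*w + 156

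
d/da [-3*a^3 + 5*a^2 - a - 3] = -9*a^2 + 10*a - 1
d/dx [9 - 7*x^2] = -14*x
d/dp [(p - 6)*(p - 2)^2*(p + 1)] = 4*p^3 - 27*p^2 + 36*p + 4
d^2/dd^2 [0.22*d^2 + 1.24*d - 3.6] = 0.440000000000000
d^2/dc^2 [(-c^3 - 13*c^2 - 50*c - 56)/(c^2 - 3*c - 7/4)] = 168*(-76*c^3 - 192*c^2 + 177*c - 289)/(64*c^6 - 576*c^5 + 1392*c^4 + 288*c^3 - 2436*c^2 - 1764*c - 343)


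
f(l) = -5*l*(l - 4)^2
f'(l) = -5*l*(2*l - 8) - 5*(l - 4)^2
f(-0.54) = 55.65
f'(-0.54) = -127.57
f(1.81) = -43.40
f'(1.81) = 15.66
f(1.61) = -45.98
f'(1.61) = 9.92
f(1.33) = -47.41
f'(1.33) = -0.13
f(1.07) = -45.93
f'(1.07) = -11.57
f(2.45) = -29.43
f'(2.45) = 25.96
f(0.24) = -16.97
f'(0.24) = -61.66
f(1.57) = -46.35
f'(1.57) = 8.63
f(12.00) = -3840.00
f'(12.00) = -1280.00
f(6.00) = -120.00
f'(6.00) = -140.00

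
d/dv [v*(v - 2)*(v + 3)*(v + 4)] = 4*v^3 + 15*v^2 - 4*v - 24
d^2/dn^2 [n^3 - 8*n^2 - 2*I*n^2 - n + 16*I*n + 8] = 6*n - 16 - 4*I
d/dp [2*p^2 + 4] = 4*p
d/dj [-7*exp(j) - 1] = -7*exp(j)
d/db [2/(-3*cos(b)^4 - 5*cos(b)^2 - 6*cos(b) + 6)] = 4*(-6*cos(b)^3 - 5*cos(b) - 3)*sin(b)/(3*cos(b)^4 + 5*cos(b)^2 + 6*cos(b) - 6)^2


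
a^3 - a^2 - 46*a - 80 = (a - 8)*(a + 2)*(a + 5)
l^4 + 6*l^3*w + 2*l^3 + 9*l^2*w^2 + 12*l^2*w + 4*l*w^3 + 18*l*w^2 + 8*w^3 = (l + 2)*(l + w)^2*(l + 4*w)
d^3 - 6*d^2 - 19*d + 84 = (d - 7)*(d - 3)*(d + 4)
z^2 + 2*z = z*(z + 2)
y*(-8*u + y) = -8*u*y + y^2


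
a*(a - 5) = a^2 - 5*a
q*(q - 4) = q^2 - 4*q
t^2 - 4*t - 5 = (t - 5)*(t + 1)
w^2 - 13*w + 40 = (w - 8)*(w - 5)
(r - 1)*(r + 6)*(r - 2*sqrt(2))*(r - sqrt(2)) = r^4 - 3*sqrt(2)*r^3 + 5*r^3 - 15*sqrt(2)*r^2 - 2*r^2 + 20*r + 18*sqrt(2)*r - 24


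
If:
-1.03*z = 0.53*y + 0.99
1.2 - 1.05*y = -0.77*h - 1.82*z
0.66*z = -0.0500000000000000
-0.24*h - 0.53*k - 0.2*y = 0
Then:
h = -3.73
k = 2.34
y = -1.72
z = -0.08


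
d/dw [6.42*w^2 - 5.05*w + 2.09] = 12.84*w - 5.05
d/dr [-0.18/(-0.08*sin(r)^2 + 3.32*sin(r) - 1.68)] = (0.5976 - 0.0288*sin(r))*cos(r)/(0.08*sin(r)^2 - 3.32*sin(r) + 1.68)^2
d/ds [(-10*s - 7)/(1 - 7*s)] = -59/(7*s - 1)^2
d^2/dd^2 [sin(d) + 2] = -sin(d)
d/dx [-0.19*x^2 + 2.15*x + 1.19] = 2.15 - 0.38*x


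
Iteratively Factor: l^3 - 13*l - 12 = (l - 4)*(l^2 + 4*l + 3) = (l - 4)*(l + 1)*(l + 3)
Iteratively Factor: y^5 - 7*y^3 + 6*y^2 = (y + 3)*(y^4 - 3*y^3 + 2*y^2) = y*(y + 3)*(y^3 - 3*y^2 + 2*y) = y^2*(y + 3)*(y^2 - 3*y + 2) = y^2*(y - 2)*(y + 3)*(y - 1)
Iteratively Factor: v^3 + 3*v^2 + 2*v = (v + 1)*(v^2 + 2*v) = v*(v + 1)*(v + 2)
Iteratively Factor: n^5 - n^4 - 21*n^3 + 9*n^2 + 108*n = (n)*(n^4 - n^3 - 21*n^2 + 9*n + 108) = n*(n - 4)*(n^3 + 3*n^2 - 9*n - 27) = n*(n - 4)*(n + 3)*(n^2 - 9) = n*(n - 4)*(n + 3)^2*(n - 3)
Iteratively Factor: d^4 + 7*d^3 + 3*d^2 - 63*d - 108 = (d - 3)*(d^3 + 10*d^2 + 33*d + 36) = (d - 3)*(d + 4)*(d^2 + 6*d + 9) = (d - 3)*(d + 3)*(d + 4)*(d + 3)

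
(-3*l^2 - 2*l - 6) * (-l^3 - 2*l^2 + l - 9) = 3*l^5 + 8*l^4 + 7*l^3 + 37*l^2 + 12*l + 54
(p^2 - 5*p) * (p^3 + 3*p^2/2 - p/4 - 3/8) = p^5 - 7*p^4/2 - 31*p^3/4 + 7*p^2/8 + 15*p/8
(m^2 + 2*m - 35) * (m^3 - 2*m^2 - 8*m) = m^5 - 47*m^3 + 54*m^2 + 280*m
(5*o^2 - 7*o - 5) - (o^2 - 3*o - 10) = 4*o^2 - 4*o + 5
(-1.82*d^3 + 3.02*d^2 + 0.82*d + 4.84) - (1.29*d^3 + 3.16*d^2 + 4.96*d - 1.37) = -3.11*d^3 - 0.14*d^2 - 4.14*d + 6.21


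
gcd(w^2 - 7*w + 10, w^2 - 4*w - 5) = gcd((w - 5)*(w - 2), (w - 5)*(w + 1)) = w - 5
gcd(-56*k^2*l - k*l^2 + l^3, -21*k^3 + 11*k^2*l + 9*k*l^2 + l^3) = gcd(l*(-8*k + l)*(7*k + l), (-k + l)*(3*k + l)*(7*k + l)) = 7*k + l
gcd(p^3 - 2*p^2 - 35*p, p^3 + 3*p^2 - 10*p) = p^2 + 5*p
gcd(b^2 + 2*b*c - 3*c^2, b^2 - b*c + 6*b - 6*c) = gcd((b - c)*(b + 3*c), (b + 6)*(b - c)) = b - c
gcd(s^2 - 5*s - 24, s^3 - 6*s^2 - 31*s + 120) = s - 8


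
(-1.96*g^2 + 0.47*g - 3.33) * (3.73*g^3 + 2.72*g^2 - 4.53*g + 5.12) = -7.3108*g^5 - 3.5781*g^4 - 2.2637*g^3 - 21.2219*g^2 + 17.4913*g - 17.0496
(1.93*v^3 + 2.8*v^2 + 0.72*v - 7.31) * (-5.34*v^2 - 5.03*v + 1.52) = -10.3062*v^5 - 24.6599*v^4 - 14.9952*v^3 + 39.6698*v^2 + 37.8637*v - 11.1112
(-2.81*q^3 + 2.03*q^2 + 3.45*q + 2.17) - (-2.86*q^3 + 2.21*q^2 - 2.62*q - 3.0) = 0.0499999999999998*q^3 - 0.18*q^2 + 6.07*q + 5.17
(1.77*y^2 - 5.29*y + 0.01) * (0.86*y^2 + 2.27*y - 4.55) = 1.5222*y^4 - 0.5315*y^3 - 20.0532*y^2 + 24.0922*y - 0.0455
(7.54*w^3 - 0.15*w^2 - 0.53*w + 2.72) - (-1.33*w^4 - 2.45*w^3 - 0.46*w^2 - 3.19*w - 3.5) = 1.33*w^4 + 9.99*w^3 + 0.31*w^2 + 2.66*w + 6.22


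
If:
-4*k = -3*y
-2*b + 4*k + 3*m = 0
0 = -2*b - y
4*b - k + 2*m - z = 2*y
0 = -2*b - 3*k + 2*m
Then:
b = 0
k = 0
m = 0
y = 0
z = 0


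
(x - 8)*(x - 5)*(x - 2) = x^3 - 15*x^2 + 66*x - 80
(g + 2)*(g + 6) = g^2 + 8*g + 12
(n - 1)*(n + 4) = n^2 + 3*n - 4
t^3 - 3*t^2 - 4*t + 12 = (t - 3)*(t - 2)*(t + 2)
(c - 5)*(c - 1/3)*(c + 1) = c^3 - 13*c^2/3 - 11*c/3 + 5/3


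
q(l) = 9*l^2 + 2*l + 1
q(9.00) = 748.00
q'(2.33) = 43.94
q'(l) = 18*l + 2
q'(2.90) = 54.20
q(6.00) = 337.00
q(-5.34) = 246.96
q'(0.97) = 19.46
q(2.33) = 54.52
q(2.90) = 82.49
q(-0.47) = 2.05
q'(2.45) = 46.10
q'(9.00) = 164.00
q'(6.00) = 110.00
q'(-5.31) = -93.58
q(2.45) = 59.92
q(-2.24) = 41.68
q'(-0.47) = -6.46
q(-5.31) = 244.14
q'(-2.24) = -38.32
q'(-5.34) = -94.12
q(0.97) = 11.41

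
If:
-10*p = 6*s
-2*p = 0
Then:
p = 0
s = 0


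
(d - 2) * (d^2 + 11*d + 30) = d^3 + 9*d^2 + 8*d - 60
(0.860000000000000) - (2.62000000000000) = -1.76000000000000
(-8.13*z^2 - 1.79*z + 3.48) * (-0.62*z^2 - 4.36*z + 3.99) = 5.0406*z^4 + 36.5566*z^3 - 26.7919*z^2 - 22.3149*z + 13.8852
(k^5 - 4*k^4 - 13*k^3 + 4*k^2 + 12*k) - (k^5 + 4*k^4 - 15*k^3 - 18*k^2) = -8*k^4 + 2*k^3 + 22*k^2 + 12*k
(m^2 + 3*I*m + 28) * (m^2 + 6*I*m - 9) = m^4 + 9*I*m^3 + m^2 + 141*I*m - 252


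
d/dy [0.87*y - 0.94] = 0.870000000000000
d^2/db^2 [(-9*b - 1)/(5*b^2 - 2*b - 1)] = 2*(4*(5*b - 1)^2*(9*b + 1) + (135*b - 13)*(-5*b^2 + 2*b + 1))/(-5*b^2 + 2*b + 1)^3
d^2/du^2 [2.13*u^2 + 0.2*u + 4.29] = 4.26000000000000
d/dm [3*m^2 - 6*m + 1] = 6*m - 6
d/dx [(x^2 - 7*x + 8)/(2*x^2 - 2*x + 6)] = (6*x^2 - 10*x - 13)/(2*(x^4 - 2*x^3 + 7*x^2 - 6*x + 9))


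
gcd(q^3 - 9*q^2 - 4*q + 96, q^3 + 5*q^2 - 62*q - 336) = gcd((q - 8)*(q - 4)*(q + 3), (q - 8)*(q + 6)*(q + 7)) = q - 8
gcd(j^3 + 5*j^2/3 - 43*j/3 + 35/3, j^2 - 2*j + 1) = j - 1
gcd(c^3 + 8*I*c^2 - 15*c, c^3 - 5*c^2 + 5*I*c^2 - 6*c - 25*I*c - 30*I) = c + 5*I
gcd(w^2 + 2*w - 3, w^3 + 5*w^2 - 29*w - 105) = w + 3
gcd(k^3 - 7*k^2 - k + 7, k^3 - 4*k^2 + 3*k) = k - 1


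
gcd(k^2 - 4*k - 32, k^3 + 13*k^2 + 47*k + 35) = 1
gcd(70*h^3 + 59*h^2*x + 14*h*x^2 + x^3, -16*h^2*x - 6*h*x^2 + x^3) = 2*h + x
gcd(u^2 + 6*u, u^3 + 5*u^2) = u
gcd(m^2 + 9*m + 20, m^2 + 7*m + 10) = m + 5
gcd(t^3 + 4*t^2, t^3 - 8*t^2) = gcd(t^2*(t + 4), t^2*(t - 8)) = t^2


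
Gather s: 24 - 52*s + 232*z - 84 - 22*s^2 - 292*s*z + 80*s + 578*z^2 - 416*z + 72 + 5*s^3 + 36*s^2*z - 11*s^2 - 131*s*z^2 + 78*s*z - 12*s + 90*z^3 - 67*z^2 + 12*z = 5*s^3 + s^2*(36*z - 33) + s*(-131*z^2 - 214*z + 16) + 90*z^3 + 511*z^2 - 172*z + 12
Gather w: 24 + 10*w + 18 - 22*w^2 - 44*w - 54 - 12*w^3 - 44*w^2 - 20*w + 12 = -12*w^3 - 66*w^2 - 54*w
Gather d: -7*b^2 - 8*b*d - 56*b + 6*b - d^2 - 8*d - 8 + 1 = -7*b^2 - 50*b - d^2 + d*(-8*b - 8) - 7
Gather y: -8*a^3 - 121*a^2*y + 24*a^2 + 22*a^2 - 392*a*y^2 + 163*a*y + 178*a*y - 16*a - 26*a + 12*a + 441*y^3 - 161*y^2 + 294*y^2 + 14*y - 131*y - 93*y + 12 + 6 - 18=-8*a^3 + 46*a^2 - 30*a + 441*y^3 + y^2*(133 - 392*a) + y*(-121*a^2 + 341*a - 210)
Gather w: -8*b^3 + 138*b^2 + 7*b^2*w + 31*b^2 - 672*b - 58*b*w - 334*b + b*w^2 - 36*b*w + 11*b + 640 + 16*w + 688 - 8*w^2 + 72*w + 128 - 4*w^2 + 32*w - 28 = -8*b^3 + 169*b^2 - 995*b + w^2*(b - 12) + w*(7*b^2 - 94*b + 120) + 1428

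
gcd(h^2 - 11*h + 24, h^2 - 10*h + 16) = h - 8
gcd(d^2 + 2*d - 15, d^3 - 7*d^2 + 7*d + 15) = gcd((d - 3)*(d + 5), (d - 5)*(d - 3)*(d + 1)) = d - 3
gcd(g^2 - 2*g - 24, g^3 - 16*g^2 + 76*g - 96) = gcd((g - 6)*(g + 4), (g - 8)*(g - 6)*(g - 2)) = g - 6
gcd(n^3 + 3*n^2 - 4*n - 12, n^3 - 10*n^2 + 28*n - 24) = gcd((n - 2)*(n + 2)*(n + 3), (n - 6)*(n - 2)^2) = n - 2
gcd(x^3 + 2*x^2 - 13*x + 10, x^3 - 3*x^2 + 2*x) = x^2 - 3*x + 2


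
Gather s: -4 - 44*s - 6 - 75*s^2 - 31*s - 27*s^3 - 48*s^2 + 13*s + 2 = -27*s^3 - 123*s^2 - 62*s - 8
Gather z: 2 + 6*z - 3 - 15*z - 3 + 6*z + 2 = -3*z - 2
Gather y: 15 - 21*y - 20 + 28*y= 7*y - 5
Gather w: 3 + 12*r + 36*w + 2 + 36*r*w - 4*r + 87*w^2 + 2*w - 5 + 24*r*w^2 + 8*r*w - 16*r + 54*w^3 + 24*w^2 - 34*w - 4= -8*r + 54*w^3 + w^2*(24*r + 111) + w*(44*r + 4) - 4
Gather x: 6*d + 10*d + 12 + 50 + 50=16*d + 112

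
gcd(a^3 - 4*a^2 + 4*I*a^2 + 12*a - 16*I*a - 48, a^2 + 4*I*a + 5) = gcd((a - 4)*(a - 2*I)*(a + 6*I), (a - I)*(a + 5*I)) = 1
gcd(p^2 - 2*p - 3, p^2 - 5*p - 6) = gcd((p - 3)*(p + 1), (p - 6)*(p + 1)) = p + 1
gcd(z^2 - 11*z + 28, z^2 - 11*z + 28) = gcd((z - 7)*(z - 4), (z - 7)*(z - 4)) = z^2 - 11*z + 28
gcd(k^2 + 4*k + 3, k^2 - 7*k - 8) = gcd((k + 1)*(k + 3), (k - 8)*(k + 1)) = k + 1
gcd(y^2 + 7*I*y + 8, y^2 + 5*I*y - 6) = 1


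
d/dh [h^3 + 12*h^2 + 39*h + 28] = 3*h^2 + 24*h + 39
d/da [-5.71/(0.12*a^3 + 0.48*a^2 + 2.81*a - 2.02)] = (2.0556*a^2 + 5.4816*a + 16.0451)/(0.12*a^3 + 0.48*a^2 + 2.81*a - 2.02)^2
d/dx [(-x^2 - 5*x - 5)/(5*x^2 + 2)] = (25*x^2 + 46*x - 10)/(25*x^4 + 20*x^2 + 4)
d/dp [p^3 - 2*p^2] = p*(3*p - 4)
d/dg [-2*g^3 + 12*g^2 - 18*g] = -6*g^2 + 24*g - 18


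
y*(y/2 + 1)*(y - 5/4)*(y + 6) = y^4/2 + 27*y^3/8 + y^2 - 15*y/2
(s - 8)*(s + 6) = s^2 - 2*s - 48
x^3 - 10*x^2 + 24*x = x*(x - 6)*(x - 4)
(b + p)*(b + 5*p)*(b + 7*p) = b^3 + 13*b^2*p + 47*b*p^2 + 35*p^3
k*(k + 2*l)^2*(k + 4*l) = k^4 + 8*k^3*l + 20*k^2*l^2 + 16*k*l^3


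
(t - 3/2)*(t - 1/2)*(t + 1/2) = t^3 - 3*t^2/2 - t/4 + 3/8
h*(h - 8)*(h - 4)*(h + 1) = h^4 - 11*h^3 + 20*h^2 + 32*h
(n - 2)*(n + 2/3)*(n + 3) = n^3 + 5*n^2/3 - 16*n/3 - 4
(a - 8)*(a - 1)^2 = a^3 - 10*a^2 + 17*a - 8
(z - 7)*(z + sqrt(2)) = z^2 - 7*z + sqrt(2)*z - 7*sqrt(2)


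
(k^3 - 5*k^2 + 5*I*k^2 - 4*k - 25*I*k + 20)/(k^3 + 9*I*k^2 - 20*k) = (k^2 + k*(-5 + I) - 5*I)/(k*(k + 5*I))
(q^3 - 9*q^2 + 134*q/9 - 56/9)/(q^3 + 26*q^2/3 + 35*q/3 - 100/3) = (3*q^2 - 23*q + 14)/(3*(q^2 + 10*q + 25))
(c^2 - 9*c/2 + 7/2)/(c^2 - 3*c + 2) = (c - 7/2)/(c - 2)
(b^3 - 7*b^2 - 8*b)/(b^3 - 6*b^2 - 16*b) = (b + 1)/(b + 2)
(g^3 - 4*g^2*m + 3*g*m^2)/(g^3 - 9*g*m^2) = (g - m)/(g + 3*m)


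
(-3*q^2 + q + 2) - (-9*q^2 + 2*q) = 6*q^2 - q + 2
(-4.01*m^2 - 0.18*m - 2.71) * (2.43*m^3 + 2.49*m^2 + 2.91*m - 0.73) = -9.7443*m^5 - 10.4223*m^4 - 18.7026*m^3 - 4.3444*m^2 - 7.7547*m + 1.9783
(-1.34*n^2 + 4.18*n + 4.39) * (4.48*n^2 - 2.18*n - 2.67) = -6.0032*n^4 + 21.6476*n^3 + 14.1326*n^2 - 20.7308*n - 11.7213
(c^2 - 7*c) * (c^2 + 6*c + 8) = c^4 - c^3 - 34*c^2 - 56*c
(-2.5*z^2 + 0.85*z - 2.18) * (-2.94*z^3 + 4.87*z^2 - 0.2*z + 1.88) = 7.35*z^5 - 14.674*z^4 + 11.0487*z^3 - 15.4866*z^2 + 2.034*z - 4.0984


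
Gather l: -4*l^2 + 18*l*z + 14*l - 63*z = -4*l^2 + l*(18*z + 14) - 63*z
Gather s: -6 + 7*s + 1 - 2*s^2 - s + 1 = -2*s^2 + 6*s - 4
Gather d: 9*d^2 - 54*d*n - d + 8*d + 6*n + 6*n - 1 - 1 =9*d^2 + d*(7 - 54*n) + 12*n - 2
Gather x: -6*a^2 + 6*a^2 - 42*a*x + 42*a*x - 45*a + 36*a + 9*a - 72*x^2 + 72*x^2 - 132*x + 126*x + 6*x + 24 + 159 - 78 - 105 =0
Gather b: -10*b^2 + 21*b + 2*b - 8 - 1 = -10*b^2 + 23*b - 9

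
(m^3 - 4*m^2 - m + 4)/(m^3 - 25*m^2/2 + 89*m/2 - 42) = 2*(m^2 - 1)/(2*m^2 - 17*m + 21)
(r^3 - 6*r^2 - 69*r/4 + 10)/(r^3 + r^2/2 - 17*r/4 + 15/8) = 2*(r - 8)/(2*r - 3)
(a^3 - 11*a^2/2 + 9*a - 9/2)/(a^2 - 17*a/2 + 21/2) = (a^2 - 4*a + 3)/(a - 7)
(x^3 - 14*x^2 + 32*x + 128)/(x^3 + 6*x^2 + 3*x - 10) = (x^2 - 16*x + 64)/(x^2 + 4*x - 5)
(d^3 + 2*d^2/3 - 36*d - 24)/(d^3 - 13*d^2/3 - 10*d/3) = (d^2 - 36)/(d*(d - 5))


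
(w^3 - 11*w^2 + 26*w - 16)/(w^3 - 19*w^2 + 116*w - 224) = (w^2 - 3*w + 2)/(w^2 - 11*w + 28)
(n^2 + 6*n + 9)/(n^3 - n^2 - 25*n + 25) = (n^2 + 6*n + 9)/(n^3 - n^2 - 25*n + 25)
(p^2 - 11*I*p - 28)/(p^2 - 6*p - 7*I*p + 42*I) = (p - 4*I)/(p - 6)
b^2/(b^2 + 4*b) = b/(b + 4)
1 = 1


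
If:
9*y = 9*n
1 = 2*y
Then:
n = 1/2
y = 1/2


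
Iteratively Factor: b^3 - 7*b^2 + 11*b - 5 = (b - 1)*(b^2 - 6*b + 5) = (b - 5)*(b - 1)*(b - 1)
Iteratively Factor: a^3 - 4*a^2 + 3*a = (a - 1)*(a^2 - 3*a) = (a - 3)*(a - 1)*(a)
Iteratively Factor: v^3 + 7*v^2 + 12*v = (v + 4)*(v^2 + 3*v) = (v + 3)*(v + 4)*(v)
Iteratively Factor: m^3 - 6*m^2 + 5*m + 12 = (m - 4)*(m^2 - 2*m - 3) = (m - 4)*(m + 1)*(m - 3)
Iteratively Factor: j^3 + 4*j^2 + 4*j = (j + 2)*(j^2 + 2*j) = (j + 2)^2*(j)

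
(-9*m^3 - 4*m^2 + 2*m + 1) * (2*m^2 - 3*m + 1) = -18*m^5 + 19*m^4 + 7*m^3 - 8*m^2 - m + 1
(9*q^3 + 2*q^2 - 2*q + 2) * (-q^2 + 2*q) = -9*q^5 + 16*q^4 + 6*q^3 - 6*q^2 + 4*q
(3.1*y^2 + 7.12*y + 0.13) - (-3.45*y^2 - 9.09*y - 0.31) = 6.55*y^2 + 16.21*y + 0.44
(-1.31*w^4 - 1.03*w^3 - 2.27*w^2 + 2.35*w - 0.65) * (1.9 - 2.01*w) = 2.6331*w^5 - 0.4187*w^4 + 2.6057*w^3 - 9.0365*w^2 + 5.7715*w - 1.235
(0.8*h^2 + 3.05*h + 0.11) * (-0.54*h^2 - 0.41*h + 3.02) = -0.432*h^4 - 1.975*h^3 + 1.1061*h^2 + 9.1659*h + 0.3322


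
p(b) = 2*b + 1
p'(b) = 2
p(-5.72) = -10.44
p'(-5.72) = 2.00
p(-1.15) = -1.30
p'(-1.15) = 2.00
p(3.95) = 8.90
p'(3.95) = 2.00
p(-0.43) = 0.14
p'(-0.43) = 2.00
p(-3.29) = -5.58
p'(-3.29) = 2.00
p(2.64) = 6.28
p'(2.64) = 2.00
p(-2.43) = -3.86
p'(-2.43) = 2.00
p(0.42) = 1.84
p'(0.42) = 2.00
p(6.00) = 13.00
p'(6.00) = 2.00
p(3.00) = 7.00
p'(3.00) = 2.00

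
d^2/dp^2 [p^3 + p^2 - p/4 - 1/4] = 6*p + 2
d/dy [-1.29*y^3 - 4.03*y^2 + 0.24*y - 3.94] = -3.87*y^2 - 8.06*y + 0.24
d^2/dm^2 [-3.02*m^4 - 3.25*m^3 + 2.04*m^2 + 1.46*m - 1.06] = -36.24*m^2 - 19.5*m + 4.08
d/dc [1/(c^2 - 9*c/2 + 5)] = 2*(9 - 4*c)/(2*c^2 - 9*c + 10)^2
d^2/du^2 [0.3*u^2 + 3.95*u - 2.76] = 0.600000000000000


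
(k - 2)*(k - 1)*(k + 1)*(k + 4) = k^4 + 2*k^3 - 9*k^2 - 2*k + 8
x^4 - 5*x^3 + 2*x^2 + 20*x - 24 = (x - 3)*(x - 2)^2*(x + 2)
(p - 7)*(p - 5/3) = p^2 - 26*p/3 + 35/3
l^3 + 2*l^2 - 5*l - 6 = (l - 2)*(l + 1)*(l + 3)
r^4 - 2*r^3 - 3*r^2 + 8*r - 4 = (r - 2)*(r - 1)^2*(r + 2)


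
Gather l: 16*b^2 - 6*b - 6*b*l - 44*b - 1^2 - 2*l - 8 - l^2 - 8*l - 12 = 16*b^2 - 50*b - l^2 + l*(-6*b - 10) - 21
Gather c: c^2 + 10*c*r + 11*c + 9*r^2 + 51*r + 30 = c^2 + c*(10*r + 11) + 9*r^2 + 51*r + 30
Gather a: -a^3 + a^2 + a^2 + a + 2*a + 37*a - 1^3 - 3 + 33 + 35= -a^3 + 2*a^2 + 40*a + 64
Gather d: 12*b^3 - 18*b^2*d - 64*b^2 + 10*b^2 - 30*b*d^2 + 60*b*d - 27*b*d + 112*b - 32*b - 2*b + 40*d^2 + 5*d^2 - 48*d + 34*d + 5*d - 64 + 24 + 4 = 12*b^3 - 54*b^2 + 78*b + d^2*(45 - 30*b) + d*(-18*b^2 + 33*b - 9) - 36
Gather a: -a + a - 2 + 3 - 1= 0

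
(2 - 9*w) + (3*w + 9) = 11 - 6*w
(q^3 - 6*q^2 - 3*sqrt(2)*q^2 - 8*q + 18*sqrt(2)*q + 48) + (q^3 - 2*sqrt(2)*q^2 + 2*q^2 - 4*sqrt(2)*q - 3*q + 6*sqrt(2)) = 2*q^3 - 5*sqrt(2)*q^2 - 4*q^2 - 11*q + 14*sqrt(2)*q + 6*sqrt(2) + 48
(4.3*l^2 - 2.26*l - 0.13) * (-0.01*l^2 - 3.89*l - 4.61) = -0.043*l^4 - 16.7044*l^3 - 11.0303*l^2 + 10.9243*l + 0.5993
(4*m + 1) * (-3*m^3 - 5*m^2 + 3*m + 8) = -12*m^4 - 23*m^3 + 7*m^2 + 35*m + 8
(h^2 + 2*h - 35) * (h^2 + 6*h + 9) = h^4 + 8*h^3 - 14*h^2 - 192*h - 315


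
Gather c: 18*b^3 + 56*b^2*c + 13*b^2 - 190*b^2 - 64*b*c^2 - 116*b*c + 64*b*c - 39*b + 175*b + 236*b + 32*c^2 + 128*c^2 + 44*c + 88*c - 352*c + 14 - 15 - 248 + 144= 18*b^3 - 177*b^2 + 372*b + c^2*(160 - 64*b) + c*(56*b^2 - 52*b - 220) - 105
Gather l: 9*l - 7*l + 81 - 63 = 2*l + 18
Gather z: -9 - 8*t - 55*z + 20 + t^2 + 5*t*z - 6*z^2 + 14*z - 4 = t^2 - 8*t - 6*z^2 + z*(5*t - 41) + 7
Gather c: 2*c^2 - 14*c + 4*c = 2*c^2 - 10*c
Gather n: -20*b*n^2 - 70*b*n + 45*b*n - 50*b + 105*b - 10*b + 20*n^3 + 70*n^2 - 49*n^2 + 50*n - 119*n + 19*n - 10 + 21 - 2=45*b + 20*n^3 + n^2*(21 - 20*b) + n*(-25*b - 50) + 9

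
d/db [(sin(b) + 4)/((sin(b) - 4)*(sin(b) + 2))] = -(sin(b) + 8)*sin(b)*cos(b)/((sin(b) - 4)^2*(sin(b) + 2)^2)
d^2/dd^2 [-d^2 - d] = -2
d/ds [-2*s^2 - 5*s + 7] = -4*s - 5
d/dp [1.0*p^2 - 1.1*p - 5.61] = 2.0*p - 1.1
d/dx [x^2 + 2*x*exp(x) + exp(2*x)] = 2*x*exp(x) + 2*x + 2*exp(2*x) + 2*exp(x)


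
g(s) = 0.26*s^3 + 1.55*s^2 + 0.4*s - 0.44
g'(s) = 0.78*s^2 + 3.1*s + 0.4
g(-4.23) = 5.92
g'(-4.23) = 1.24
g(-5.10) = 3.35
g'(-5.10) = 4.88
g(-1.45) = 1.45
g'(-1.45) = -2.46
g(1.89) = 7.61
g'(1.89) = 9.05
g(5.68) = 99.48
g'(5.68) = 43.17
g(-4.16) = 6.00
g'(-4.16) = 1.00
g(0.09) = -0.39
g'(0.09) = 0.69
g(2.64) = 16.20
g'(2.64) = 14.02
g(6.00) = 113.92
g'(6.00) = 47.08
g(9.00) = 318.25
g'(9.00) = 91.48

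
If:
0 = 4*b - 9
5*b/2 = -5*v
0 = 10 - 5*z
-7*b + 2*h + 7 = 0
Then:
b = 9/4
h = 35/8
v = -9/8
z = 2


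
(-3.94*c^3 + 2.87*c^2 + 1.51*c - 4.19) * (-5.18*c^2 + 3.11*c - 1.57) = 20.4092*c^5 - 27.12*c^4 + 7.2897*c^3 + 21.8944*c^2 - 15.4016*c + 6.5783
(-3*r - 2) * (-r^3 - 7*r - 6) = 3*r^4 + 2*r^3 + 21*r^2 + 32*r + 12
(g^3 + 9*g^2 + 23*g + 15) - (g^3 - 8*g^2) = 17*g^2 + 23*g + 15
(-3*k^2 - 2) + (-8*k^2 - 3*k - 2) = -11*k^2 - 3*k - 4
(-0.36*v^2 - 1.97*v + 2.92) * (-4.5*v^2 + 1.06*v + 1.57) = 1.62*v^4 + 8.4834*v^3 - 15.7934*v^2 + 0.00229999999999997*v + 4.5844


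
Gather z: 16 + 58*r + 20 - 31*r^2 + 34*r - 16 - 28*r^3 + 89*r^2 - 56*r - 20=-28*r^3 + 58*r^2 + 36*r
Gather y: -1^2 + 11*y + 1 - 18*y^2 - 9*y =-18*y^2 + 2*y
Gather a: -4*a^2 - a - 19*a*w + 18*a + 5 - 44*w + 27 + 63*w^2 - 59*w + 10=-4*a^2 + a*(17 - 19*w) + 63*w^2 - 103*w + 42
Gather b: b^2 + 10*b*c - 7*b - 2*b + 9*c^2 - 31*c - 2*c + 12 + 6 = b^2 + b*(10*c - 9) + 9*c^2 - 33*c + 18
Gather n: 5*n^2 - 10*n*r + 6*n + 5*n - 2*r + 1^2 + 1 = 5*n^2 + n*(11 - 10*r) - 2*r + 2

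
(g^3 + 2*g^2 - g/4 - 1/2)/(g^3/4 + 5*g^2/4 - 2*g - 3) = (4*g^3 + 8*g^2 - g - 2)/(g^3 + 5*g^2 - 8*g - 12)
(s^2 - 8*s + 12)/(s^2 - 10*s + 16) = (s - 6)/(s - 8)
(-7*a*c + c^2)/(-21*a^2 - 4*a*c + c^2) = c/(3*a + c)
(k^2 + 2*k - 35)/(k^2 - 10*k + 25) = (k + 7)/(k - 5)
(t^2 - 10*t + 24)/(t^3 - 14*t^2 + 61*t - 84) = (t - 6)/(t^2 - 10*t + 21)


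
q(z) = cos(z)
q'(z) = -sin(z)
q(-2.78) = -0.94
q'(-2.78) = 0.35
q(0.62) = 0.81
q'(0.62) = -0.58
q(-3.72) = -0.84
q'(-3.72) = -0.55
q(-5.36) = 0.60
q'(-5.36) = -0.80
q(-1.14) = 0.42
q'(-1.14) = 0.91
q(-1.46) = 0.11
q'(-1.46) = 0.99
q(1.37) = 0.20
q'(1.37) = -0.98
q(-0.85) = 0.66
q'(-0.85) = 0.75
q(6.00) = 0.96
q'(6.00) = 0.28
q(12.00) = 0.84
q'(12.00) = 0.54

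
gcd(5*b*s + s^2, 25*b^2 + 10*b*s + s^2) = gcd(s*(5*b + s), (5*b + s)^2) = 5*b + s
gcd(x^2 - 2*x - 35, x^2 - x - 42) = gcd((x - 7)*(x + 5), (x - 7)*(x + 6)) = x - 7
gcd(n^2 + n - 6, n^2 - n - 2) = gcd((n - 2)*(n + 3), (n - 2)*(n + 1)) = n - 2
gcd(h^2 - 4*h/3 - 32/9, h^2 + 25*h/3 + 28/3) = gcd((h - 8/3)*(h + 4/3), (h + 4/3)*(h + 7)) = h + 4/3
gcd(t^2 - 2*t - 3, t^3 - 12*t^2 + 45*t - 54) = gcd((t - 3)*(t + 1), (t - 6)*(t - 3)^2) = t - 3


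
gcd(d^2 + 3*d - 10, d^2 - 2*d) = d - 2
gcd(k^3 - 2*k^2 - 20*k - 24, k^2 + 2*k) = k + 2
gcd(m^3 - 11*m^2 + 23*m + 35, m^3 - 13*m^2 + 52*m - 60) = m - 5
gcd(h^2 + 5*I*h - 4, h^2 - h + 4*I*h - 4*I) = h + 4*I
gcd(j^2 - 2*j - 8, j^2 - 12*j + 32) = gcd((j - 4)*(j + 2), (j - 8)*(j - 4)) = j - 4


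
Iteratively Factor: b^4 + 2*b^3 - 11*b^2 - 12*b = (b)*(b^3 + 2*b^2 - 11*b - 12) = b*(b + 4)*(b^2 - 2*b - 3) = b*(b - 3)*(b + 4)*(b + 1)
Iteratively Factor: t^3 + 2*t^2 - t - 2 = (t + 2)*(t^2 - 1) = (t - 1)*(t + 2)*(t + 1)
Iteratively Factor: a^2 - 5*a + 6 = (a - 3)*(a - 2)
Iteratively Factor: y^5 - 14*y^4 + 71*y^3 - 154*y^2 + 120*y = (y - 5)*(y^4 - 9*y^3 + 26*y^2 - 24*y) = (y - 5)*(y - 3)*(y^3 - 6*y^2 + 8*y) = (y - 5)*(y - 3)*(y - 2)*(y^2 - 4*y) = y*(y - 5)*(y - 3)*(y - 2)*(y - 4)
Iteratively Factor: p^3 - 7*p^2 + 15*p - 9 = (p - 1)*(p^2 - 6*p + 9) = (p - 3)*(p - 1)*(p - 3)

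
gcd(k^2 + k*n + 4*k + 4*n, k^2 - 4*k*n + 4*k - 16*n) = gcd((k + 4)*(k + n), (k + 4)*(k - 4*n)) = k + 4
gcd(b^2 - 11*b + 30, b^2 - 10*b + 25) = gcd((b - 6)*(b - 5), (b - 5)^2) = b - 5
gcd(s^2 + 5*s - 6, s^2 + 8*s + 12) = s + 6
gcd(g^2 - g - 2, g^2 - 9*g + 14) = g - 2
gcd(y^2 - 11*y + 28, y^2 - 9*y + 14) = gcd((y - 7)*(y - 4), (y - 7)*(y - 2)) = y - 7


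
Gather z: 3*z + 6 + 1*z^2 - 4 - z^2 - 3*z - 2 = 0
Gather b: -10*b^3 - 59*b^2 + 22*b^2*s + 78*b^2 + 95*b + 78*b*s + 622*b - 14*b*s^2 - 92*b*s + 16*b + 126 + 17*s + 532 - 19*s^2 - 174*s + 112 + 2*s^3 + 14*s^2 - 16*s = -10*b^3 + b^2*(22*s + 19) + b*(-14*s^2 - 14*s + 733) + 2*s^3 - 5*s^2 - 173*s + 770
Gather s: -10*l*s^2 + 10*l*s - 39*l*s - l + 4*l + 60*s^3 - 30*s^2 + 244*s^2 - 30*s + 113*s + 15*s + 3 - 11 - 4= 3*l + 60*s^3 + s^2*(214 - 10*l) + s*(98 - 29*l) - 12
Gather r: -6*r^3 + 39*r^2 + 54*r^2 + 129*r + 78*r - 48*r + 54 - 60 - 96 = -6*r^3 + 93*r^2 + 159*r - 102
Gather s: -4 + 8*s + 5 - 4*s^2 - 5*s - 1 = -4*s^2 + 3*s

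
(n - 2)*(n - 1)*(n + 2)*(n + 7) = n^4 + 6*n^3 - 11*n^2 - 24*n + 28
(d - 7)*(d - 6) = d^2 - 13*d + 42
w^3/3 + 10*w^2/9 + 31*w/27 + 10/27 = (w/3 + 1/3)*(w + 2/3)*(w + 5/3)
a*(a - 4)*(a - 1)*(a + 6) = a^4 + a^3 - 26*a^2 + 24*a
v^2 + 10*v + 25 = (v + 5)^2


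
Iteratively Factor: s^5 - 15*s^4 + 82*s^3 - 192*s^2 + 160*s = (s - 4)*(s^4 - 11*s^3 + 38*s^2 - 40*s) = (s - 5)*(s - 4)*(s^3 - 6*s^2 + 8*s) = (s - 5)*(s - 4)*(s - 2)*(s^2 - 4*s) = (s - 5)*(s - 4)^2*(s - 2)*(s)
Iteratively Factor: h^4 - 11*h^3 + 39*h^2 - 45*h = (h)*(h^3 - 11*h^2 + 39*h - 45) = h*(h - 5)*(h^2 - 6*h + 9) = h*(h - 5)*(h - 3)*(h - 3)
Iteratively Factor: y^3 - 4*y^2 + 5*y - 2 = (y - 1)*(y^2 - 3*y + 2) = (y - 2)*(y - 1)*(y - 1)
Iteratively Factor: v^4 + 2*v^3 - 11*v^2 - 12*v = (v)*(v^3 + 2*v^2 - 11*v - 12) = v*(v + 1)*(v^2 + v - 12) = v*(v + 1)*(v + 4)*(v - 3)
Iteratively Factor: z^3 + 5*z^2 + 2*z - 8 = (z + 4)*(z^2 + z - 2) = (z - 1)*(z + 4)*(z + 2)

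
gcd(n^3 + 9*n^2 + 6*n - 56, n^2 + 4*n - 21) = n + 7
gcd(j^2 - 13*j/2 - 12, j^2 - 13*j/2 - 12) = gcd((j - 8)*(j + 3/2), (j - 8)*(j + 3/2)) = j^2 - 13*j/2 - 12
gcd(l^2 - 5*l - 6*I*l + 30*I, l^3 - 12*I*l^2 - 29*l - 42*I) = l - 6*I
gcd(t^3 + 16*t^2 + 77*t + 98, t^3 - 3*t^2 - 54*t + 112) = t + 7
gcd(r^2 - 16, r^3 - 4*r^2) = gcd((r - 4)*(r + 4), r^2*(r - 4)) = r - 4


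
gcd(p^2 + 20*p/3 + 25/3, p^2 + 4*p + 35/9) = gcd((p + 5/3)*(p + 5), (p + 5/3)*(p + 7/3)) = p + 5/3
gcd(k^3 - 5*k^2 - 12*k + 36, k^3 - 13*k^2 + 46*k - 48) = k - 2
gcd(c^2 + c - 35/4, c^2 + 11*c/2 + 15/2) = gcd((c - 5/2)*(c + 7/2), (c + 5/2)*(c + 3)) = 1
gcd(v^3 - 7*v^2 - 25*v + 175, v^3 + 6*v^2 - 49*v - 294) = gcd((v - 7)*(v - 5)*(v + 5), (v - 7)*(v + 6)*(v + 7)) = v - 7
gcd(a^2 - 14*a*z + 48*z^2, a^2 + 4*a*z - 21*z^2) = 1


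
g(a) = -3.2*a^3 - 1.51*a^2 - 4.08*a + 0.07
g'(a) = -9.6*a^2 - 3.02*a - 4.08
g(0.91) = -7.30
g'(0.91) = -14.78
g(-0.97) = 5.53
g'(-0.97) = -10.18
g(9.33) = -2768.37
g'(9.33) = -867.93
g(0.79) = -5.67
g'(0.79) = -12.46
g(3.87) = -223.81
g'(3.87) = -159.55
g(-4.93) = 366.92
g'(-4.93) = -222.52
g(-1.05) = 6.39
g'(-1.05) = -11.49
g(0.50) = -2.75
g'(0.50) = -7.99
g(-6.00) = 661.39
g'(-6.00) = -331.56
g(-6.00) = 661.39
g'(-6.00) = -331.56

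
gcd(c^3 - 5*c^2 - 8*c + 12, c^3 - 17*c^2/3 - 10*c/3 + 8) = c^2 - 7*c + 6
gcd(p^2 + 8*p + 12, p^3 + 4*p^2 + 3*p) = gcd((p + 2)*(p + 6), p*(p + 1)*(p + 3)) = 1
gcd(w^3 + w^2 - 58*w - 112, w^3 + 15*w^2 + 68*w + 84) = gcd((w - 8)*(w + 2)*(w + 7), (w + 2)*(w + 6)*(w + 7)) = w^2 + 9*w + 14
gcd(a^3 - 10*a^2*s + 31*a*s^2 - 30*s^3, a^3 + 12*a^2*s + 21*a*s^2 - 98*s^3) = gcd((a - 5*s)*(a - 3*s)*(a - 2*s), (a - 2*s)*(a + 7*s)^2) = -a + 2*s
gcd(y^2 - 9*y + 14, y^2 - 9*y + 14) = y^2 - 9*y + 14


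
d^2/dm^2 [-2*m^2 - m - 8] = -4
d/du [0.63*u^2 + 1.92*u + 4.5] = 1.26*u + 1.92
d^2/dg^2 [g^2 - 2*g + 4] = 2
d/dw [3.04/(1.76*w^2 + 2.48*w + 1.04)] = (-10.7008*w - 7.5392)/(1.76*w^2 + 2.48*w + 1.04)^2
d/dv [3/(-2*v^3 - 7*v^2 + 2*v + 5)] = 6*(3*v^2 + 7*v - 1)/(2*v^3 + 7*v^2 - 2*v - 5)^2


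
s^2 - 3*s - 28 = (s - 7)*(s + 4)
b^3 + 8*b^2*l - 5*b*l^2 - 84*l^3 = (b - 3*l)*(b + 4*l)*(b + 7*l)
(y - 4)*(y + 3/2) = y^2 - 5*y/2 - 6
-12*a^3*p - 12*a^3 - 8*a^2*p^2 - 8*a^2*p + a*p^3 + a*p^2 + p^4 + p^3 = (-3*a + p)*(2*a + p)^2*(p + 1)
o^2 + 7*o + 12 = (o + 3)*(o + 4)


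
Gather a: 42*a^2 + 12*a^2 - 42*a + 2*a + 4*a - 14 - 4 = 54*a^2 - 36*a - 18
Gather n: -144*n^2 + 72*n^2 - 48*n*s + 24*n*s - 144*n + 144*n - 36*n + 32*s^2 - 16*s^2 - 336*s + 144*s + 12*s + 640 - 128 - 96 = -72*n^2 + n*(-24*s - 36) + 16*s^2 - 180*s + 416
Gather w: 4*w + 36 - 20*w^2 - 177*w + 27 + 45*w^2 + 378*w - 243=25*w^2 + 205*w - 180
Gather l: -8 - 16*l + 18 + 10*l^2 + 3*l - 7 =10*l^2 - 13*l + 3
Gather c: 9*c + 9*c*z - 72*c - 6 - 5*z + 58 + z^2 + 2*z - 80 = c*(9*z - 63) + z^2 - 3*z - 28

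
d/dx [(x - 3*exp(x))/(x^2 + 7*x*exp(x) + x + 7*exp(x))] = ((1 - 3*exp(x))*(x^2 + 7*x*exp(x) + x + 7*exp(x)) - (x - 3*exp(x))*(7*x*exp(x) + 2*x + 14*exp(x) + 1))/(x^2 + 7*x*exp(x) + x + 7*exp(x))^2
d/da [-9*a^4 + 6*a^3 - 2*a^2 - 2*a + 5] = -36*a^3 + 18*a^2 - 4*a - 2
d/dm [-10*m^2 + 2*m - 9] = 2 - 20*m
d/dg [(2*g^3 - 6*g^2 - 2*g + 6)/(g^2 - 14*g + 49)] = 2*(g^3 - 21*g^2 + 43*g + 1)/(g^3 - 21*g^2 + 147*g - 343)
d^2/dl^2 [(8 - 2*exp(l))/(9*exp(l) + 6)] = 28*(3*exp(l) - 2)*exp(l)/(3*(27*exp(3*l) + 54*exp(2*l) + 36*exp(l) + 8))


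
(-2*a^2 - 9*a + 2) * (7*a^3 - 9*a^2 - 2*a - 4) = -14*a^5 - 45*a^4 + 99*a^3 + 8*a^2 + 32*a - 8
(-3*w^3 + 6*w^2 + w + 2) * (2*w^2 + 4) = -6*w^5 + 12*w^4 - 10*w^3 + 28*w^2 + 4*w + 8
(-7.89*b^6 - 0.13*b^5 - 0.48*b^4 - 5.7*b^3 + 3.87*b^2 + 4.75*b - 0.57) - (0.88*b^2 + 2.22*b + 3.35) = -7.89*b^6 - 0.13*b^5 - 0.48*b^4 - 5.7*b^3 + 2.99*b^2 + 2.53*b - 3.92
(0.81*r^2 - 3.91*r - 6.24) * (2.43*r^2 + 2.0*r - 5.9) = 1.9683*r^4 - 7.8813*r^3 - 27.7622*r^2 + 10.589*r + 36.816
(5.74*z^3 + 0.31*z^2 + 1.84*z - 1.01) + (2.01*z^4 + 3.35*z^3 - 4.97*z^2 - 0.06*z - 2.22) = 2.01*z^4 + 9.09*z^3 - 4.66*z^2 + 1.78*z - 3.23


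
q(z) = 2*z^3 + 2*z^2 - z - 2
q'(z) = 6*z^2 + 4*z - 1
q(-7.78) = -814.99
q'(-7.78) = 331.05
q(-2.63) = -21.92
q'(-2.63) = 29.98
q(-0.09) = -1.90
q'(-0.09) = -1.31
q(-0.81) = -0.94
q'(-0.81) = -0.30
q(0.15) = -2.10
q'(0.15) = -0.26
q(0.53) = -1.67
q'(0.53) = 2.81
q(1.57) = 9.10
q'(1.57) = 20.07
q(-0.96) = -0.97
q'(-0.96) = 0.69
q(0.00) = -2.00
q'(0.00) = -1.00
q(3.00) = 67.00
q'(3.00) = 65.00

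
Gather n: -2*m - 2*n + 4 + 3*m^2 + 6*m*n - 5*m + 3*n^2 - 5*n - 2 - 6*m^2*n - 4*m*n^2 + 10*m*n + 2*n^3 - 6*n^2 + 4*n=3*m^2 - 7*m + 2*n^3 + n^2*(-4*m - 3) + n*(-6*m^2 + 16*m - 3) + 2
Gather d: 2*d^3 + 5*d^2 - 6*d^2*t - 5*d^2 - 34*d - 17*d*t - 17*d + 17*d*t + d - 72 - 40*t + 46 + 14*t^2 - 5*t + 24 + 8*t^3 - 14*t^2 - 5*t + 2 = 2*d^3 - 6*d^2*t - 50*d + 8*t^3 - 50*t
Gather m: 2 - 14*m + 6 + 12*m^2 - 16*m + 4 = 12*m^2 - 30*m + 12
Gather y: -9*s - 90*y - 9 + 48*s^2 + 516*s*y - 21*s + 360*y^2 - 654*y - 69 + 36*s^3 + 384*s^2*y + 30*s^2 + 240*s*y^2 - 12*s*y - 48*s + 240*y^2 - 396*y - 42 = 36*s^3 + 78*s^2 - 78*s + y^2*(240*s + 600) + y*(384*s^2 + 504*s - 1140) - 120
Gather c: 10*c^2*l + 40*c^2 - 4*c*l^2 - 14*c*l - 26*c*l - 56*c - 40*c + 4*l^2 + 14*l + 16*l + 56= c^2*(10*l + 40) + c*(-4*l^2 - 40*l - 96) + 4*l^2 + 30*l + 56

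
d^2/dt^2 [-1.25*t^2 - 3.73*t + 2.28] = -2.50000000000000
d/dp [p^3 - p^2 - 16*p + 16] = 3*p^2 - 2*p - 16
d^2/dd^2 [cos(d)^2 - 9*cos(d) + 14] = 9*cos(d) - 2*cos(2*d)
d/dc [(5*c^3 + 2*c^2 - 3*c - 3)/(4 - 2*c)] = (-10*c^3 + 28*c^2 + 8*c - 9)/(2*(c^2 - 4*c + 4))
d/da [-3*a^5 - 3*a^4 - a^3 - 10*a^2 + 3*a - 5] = -15*a^4 - 12*a^3 - 3*a^2 - 20*a + 3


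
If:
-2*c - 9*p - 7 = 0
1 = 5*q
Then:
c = -9*p/2 - 7/2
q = 1/5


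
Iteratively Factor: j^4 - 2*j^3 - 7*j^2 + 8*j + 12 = (j + 2)*(j^3 - 4*j^2 + j + 6) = (j - 3)*(j + 2)*(j^2 - j - 2) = (j - 3)*(j - 2)*(j + 2)*(j + 1)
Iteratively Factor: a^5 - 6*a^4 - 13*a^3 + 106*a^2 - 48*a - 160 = (a + 1)*(a^4 - 7*a^3 - 6*a^2 + 112*a - 160) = (a + 1)*(a + 4)*(a^3 - 11*a^2 + 38*a - 40) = (a - 2)*(a + 1)*(a + 4)*(a^2 - 9*a + 20) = (a - 5)*(a - 2)*(a + 1)*(a + 4)*(a - 4)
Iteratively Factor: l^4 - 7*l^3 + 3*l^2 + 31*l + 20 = (l - 5)*(l^3 - 2*l^2 - 7*l - 4) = (l - 5)*(l + 1)*(l^2 - 3*l - 4) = (l - 5)*(l + 1)^2*(l - 4)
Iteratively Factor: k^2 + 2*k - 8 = (k + 4)*(k - 2)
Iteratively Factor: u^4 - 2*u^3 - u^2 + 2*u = (u + 1)*(u^3 - 3*u^2 + 2*u) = u*(u + 1)*(u^2 - 3*u + 2) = u*(u - 2)*(u + 1)*(u - 1)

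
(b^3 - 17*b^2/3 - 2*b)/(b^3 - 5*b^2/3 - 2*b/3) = (b - 6)/(b - 2)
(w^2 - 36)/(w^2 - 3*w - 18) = (w + 6)/(w + 3)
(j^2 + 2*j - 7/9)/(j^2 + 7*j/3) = (j - 1/3)/j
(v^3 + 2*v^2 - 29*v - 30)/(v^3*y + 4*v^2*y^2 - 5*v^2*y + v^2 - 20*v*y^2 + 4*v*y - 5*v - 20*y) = (v^2 + 7*v + 6)/(v^2*y + 4*v*y^2 + v + 4*y)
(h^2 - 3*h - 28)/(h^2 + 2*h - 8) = (h - 7)/(h - 2)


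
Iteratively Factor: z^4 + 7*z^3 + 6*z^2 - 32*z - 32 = (z + 4)*(z^3 + 3*z^2 - 6*z - 8) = (z + 4)^2*(z^2 - z - 2) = (z + 1)*(z + 4)^2*(z - 2)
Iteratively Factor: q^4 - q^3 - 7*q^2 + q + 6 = (q - 3)*(q^3 + 2*q^2 - q - 2) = (q - 3)*(q + 2)*(q^2 - 1) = (q - 3)*(q + 1)*(q + 2)*(q - 1)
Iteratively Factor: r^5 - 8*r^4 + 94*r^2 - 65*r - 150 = (r - 5)*(r^4 - 3*r^3 - 15*r^2 + 19*r + 30) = (r - 5)*(r + 3)*(r^3 - 6*r^2 + 3*r + 10) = (r - 5)*(r - 2)*(r + 3)*(r^2 - 4*r - 5) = (r - 5)*(r - 2)*(r + 1)*(r + 3)*(r - 5)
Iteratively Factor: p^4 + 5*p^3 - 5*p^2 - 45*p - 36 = (p + 3)*(p^3 + 2*p^2 - 11*p - 12) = (p + 3)*(p + 4)*(p^2 - 2*p - 3) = (p - 3)*(p + 3)*(p + 4)*(p + 1)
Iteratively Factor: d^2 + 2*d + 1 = (d + 1)*(d + 1)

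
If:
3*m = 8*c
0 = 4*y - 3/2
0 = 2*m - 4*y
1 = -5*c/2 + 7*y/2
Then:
No Solution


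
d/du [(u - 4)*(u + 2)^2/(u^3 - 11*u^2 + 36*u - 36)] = (-11*u^4 + 96*u^3 - 192*u^2 - 352*u + 1008)/(u^6 - 22*u^5 + 193*u^4 - 864*u^3 + 2088*u^2 - 2592*u + 1296)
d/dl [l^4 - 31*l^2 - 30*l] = 4*l^3 - 62*l - 30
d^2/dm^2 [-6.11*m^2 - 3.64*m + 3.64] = -12.2200000000000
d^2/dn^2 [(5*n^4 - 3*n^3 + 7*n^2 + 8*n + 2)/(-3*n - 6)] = 2*(-15*n^4 - 77*n^3 - 102*n^2 + 36*n - 14)/(3*(n^3 + 6*n^2 + 12*n + 8))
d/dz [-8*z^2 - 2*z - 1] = -16*z - 2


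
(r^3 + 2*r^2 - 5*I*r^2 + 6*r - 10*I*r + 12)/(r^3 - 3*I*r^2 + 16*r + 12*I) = (r + 2)/(r + 2*I)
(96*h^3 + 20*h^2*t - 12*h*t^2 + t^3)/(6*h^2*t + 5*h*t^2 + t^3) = (48*h^2 - 14*h*t + t^2)/(t*(3*h + t))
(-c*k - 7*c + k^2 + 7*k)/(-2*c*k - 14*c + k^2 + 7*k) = (c - k)/(2*c - k)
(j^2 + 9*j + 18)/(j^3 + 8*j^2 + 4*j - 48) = (j + 3)/(j^2 + 2*j - 8)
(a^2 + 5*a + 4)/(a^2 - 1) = (a + 4)/(a - 1)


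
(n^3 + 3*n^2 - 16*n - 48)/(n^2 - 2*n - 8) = (n^2 + 7*n + 12)/(n + 2)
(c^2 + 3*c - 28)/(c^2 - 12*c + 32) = (c + 7)/(c - 8)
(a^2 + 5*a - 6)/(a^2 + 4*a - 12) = (a - 1)/(a - 2)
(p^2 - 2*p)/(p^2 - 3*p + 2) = p/(p - 1)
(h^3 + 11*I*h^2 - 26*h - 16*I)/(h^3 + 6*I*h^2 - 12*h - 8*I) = (h^2 + 9*I*h - 8)/(h^2 + 4*I*h - 4)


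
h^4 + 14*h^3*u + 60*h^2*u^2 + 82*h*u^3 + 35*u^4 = (h + u)^2*(h + 5*u)*(h + 7*u)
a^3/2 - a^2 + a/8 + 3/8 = (a/2 + 1/4)*(a - 3/2)*(a - 1)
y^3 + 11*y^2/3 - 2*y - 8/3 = (y - 1)*(y + 2/3)*(y + 4)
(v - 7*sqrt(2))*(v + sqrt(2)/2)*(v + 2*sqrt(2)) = v^3 - 9*sqrt(2)*v^2/2 - 33*v - 14*sqrt(2)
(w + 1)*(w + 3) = w^2 + 4*w + 3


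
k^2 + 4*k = k*(k + 4)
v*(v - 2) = v^2 - 2*v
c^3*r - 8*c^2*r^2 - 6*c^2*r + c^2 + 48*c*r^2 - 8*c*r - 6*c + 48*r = (c - 6)*(c - 8*r)*(c*r + 1)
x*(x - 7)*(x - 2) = x^3 - 9*x^2 + 14*x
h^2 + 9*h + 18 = (h + 3)*(h + 6)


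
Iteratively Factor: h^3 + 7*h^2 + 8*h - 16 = (h + 4)*(h^2 + 3*h - 4) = (h - 1)*(h + 4)*(h + 4)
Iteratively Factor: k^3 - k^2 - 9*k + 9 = (k - 1)*(k^2 - 9) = (k - 1)*(k + 3)*(k - 3)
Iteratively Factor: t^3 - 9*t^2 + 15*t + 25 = (t - 5)*(t^2 - 4*t - 5) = (t - 5)^2*(t + 1)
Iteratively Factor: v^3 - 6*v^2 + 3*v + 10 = (v + 1)*(v^2 - 7*v + 10) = (v - 2)*(v + 1)*(v - 5)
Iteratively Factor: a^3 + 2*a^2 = (a + 2)*(a^2) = a*(a + 2)*(a)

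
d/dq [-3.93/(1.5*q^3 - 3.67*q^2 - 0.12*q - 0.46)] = (17.685*q^2 - 28.8462*q - 0.4716)/(-1.5*q^3 + 3.67*q^2 + 0.12*q + 0.46)^2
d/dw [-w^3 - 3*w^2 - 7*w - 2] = -3*w^2 - 6*w - 7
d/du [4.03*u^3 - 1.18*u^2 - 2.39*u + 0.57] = 12.09*u^2 - 2.36*u - 2.39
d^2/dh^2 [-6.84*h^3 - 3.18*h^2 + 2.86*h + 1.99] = -41.04*h - 6.36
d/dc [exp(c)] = exp(c)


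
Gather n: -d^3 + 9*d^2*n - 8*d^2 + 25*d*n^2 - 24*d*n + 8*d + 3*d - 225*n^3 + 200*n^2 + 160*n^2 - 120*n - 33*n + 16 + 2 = -d^3 - 8*d^2 + 11*d - 225*n^3 + n^2*(25*d + 360) + n*(9*d^2 - 24*d - 153) + 18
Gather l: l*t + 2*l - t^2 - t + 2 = l*(t + 2) - t^2 - t + 2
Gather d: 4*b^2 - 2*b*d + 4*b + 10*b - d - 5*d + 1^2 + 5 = 4*b^2 + 14*b + d*(-2*b - 6) + 6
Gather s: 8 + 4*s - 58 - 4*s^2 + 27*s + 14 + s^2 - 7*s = -3*s^2 + 24*s - 36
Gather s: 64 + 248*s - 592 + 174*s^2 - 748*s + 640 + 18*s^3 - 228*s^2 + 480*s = 18*s^3 - 54*s^2 - 20*s + 112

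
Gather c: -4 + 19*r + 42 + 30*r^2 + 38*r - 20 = 30*r^2 + 57*r + 18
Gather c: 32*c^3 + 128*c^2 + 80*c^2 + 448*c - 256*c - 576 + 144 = 32*c^3 + 208*c^2 + 192*c - 432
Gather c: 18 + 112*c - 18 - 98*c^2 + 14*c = -98*c^2 + 126*c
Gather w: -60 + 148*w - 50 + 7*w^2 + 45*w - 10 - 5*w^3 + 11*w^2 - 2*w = -5*w^3 + 18*w^2 + 191*w - 120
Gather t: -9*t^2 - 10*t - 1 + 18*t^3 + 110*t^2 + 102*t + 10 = 18*t^3 + 101*t^2 + 92*t + 9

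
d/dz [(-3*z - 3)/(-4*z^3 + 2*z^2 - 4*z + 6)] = 3*(2*z^3 - z^2 + 2*z - 2*(z + 1)*(3*z^2 - z + 1) - 3)/(2*(2*z^3 - z^2 + 2*z - 3)^2)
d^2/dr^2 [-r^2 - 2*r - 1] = -2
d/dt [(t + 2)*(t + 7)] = 2*t + 9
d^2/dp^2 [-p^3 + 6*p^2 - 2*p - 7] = 12 - 6*p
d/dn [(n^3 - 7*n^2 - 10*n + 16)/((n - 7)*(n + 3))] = (n^4 - 8*n^3 - 25*n^2 + 262*n + 274)/(n^4 - 8*n^3 - 26*n^2 + 168*n + 441)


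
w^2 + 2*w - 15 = (w - 3)*(w + 5)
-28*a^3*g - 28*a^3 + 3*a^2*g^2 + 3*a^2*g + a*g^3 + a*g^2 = (-4*a + g)*(7*a + g)*(a*g + a)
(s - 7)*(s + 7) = s^2 - 49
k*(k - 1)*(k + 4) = k^3 + 3*k^2 - 4*k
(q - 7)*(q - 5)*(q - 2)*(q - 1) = q^4 - 15*q^3 + 73*q^2 - 129*q + 70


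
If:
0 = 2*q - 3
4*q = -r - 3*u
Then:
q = 3/2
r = -3*u - 6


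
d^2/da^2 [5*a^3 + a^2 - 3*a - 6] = 30*a + 2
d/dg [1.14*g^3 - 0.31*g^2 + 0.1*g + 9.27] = 3.42*g^2 - 0.62*g + 0.1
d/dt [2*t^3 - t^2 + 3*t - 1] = 6*t^2 - 2*t + 3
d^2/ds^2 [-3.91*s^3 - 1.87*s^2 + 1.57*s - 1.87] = -23.46*s - 3.74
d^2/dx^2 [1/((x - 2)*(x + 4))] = 2*((x - 2)^2 + (x - 2)*(x + 4) + (x + 4)^2)/((x - 2)^3*(x + 4)^3)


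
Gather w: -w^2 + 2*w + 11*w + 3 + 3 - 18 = -w^2 + 13*w - 12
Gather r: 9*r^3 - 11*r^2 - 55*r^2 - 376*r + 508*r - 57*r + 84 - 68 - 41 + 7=9*r^3 - 66*r^2 + 75*r - 18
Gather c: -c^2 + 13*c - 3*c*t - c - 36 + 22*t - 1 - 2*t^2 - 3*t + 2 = -c^2 + c*(12 - 3*t) - 2*t^2 + 19*t - 35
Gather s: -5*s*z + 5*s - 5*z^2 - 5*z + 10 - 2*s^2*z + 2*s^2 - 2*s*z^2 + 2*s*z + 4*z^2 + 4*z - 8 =s^2*(2 - 2*z) + s*(-2*z^2 - 3*z + 5) - z^2 - z + 2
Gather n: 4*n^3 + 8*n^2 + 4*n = 4*n^3 + 8*n^2 + 4*n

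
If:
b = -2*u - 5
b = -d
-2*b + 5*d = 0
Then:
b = 0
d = 0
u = -5/2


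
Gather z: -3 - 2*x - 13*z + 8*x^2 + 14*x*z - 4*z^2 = 8*x^2 - 2*x - 4*z^2 + z*(14*x - 13) - 3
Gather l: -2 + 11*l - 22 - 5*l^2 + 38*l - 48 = -5*l^2 + 49*l - 72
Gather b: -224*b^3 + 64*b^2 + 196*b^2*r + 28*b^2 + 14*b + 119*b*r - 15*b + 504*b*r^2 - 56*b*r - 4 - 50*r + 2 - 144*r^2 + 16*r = -224*b^3 + b^2*(196*r + 92) + b*(504*r^2 + 63*r - 1) - 144*r^2 - 34*r - 2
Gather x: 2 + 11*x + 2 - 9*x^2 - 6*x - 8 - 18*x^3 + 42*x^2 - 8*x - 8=-18*x^3 + 33*x^2 - 3*x - 12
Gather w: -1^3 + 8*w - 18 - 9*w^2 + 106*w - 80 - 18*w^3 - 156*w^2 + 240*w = -18*w^3 - 165*w^2 + 354*w - 99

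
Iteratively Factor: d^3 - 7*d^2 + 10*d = (d)*(d^2 - 7*d + 10) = d*(d - 5)*(d - 2)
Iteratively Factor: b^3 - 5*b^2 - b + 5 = (b - 1)*(b^2 - 4*b - 5) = (b - 5)*(b - 1)*(b + 1)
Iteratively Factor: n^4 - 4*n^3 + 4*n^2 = (n - 2)*(n^3 - 2*n^2) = n*(n - 2)*(n^2 - 2*n) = n*(n - 2)^2*(n)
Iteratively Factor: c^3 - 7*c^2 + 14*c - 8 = (c - 2)*(c^2 - 5*c + 4) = (c - 4)*(c - 2)*(c - 1)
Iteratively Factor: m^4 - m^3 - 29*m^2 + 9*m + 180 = (m + 4)*(m^3 - 5*m^2 - 9*m + 45) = (m + 3)*(m + 4)*(m^2 - 8*m + 15) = (m - 5)*(m + 3)*(m + 4)*(m - 3)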